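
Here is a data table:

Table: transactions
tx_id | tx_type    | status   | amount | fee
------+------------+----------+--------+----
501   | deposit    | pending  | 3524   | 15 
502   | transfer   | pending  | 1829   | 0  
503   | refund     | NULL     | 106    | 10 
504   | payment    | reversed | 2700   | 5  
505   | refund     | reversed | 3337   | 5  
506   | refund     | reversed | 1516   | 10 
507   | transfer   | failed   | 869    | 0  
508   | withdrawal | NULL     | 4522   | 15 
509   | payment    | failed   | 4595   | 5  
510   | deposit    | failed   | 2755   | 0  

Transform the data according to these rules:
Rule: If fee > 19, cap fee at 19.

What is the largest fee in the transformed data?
15

Step 1: Original maximum fee = 15
Step 2: Check cap of 19 against maximum
Step 3: No records exceed the cap (max 15 <= cap 19), so no capping applies
Step 4: Maximum after transformation = 15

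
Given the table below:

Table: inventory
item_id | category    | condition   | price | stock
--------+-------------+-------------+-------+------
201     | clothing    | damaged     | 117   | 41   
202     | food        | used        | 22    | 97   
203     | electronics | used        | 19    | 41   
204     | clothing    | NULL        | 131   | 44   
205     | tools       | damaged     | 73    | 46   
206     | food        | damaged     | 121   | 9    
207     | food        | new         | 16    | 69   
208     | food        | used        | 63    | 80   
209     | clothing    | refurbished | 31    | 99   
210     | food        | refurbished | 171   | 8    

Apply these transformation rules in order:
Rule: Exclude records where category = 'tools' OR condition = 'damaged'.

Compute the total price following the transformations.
453

Step 1: Find records where category = 'tools' OR condition = 'damaged'
Step 2: 3 records match, summing to 311
Step 3: Original sum: 764
Step 4: Remaining sum = 764 - 311 = 453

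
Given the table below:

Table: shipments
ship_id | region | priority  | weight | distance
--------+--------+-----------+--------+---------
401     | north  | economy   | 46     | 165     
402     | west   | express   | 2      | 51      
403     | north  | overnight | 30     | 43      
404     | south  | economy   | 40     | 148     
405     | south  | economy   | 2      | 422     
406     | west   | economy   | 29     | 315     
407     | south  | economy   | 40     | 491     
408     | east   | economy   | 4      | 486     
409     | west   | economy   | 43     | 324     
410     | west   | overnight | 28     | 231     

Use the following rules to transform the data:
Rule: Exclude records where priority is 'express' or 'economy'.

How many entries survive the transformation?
2

Step 1: Count records to exclude
  - 1 (express) + 7 (economy) = 8 records
Step 2: Total records: 10
Step 3: Remaining = 10 - 8 = 2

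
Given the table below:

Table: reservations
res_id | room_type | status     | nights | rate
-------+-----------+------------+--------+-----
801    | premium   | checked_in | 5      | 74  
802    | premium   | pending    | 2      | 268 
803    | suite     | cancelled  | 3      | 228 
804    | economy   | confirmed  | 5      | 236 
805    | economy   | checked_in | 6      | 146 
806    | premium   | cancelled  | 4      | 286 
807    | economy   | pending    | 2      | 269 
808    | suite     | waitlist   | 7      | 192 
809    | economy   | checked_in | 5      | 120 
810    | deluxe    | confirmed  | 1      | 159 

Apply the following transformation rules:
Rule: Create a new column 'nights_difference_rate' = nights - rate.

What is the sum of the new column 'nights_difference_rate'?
-1938

Step 1: For each record, compute nights - rate
Example calculations:
  5 - 74 = -69
  2 - 268 = -266
  3 - 228 = -225
  ...
Step 2: Sum all derived values
Step 3: Total = -1938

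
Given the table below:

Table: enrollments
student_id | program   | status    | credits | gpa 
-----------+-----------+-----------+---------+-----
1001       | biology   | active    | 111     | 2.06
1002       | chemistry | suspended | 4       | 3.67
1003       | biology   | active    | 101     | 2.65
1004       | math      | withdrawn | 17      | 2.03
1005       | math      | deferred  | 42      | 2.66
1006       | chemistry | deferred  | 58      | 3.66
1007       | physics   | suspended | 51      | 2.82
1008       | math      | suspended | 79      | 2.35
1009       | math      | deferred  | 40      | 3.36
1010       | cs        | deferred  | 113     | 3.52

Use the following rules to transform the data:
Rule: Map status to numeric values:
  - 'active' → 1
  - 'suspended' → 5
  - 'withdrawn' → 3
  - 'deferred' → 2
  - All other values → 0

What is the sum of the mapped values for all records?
28

Step 1: Apply mapping to each record
Step 2: Count by status:
  'active': 2 records × 1 = 2
  'suspended': 3 records × 5 = 15
  'withdrawn': 1 records × 3 = 3
  'deferred': 4 records × 2 = 8
Step 3: Sum all mapped values = 28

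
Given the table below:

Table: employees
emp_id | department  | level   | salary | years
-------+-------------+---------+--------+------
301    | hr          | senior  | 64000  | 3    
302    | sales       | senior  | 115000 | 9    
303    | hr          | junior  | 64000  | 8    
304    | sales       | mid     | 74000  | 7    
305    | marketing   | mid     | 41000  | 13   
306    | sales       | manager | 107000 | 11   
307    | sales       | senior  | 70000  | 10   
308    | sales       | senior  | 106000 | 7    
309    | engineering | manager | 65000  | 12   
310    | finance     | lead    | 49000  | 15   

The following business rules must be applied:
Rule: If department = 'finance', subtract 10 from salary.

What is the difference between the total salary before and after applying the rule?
10

Step 1: Original sum of salary = 755000
Step 2: 1 records have department = 'finance'
Step 3: Each affected record changes by -10
Step 4: Total change = 1 × -10 = -10
Step 5: New sum = 755000 + -10 = 754990
Step 6: Difference = |754990 - 755000| = 10
        (Sum decreased by 10)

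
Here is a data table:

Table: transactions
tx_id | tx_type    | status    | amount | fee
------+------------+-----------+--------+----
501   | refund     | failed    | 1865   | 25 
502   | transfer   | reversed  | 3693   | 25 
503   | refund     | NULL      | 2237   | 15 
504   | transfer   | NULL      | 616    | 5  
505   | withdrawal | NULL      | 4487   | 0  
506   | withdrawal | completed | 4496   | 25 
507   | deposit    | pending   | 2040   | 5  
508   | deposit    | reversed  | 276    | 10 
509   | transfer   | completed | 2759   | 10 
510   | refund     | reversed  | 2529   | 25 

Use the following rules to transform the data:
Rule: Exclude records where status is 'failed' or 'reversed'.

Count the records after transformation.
6

Step 1: Count records to exclude
  - 1 (failed) + 3 (reversed) = 4 records
Step 2: Total records: 10
Step 3: Remaining = 10 - 4 = 6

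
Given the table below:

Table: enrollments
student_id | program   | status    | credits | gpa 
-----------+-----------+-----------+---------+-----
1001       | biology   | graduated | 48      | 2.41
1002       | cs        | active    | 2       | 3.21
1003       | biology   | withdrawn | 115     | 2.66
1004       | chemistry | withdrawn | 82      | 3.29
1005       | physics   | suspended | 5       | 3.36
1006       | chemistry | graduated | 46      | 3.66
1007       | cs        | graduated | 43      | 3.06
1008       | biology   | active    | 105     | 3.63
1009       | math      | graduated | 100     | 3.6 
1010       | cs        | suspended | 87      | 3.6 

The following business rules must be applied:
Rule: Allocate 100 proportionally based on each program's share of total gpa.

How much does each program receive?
biology: 26.79, chemistry: 21.4, cs: 30.39, math: 11.08, physics: 10.34

Step 1: Calculate total gpa = 32.48
Step 2: Calculate each program's proportion:
  biology: 8.7/32.48 = 26.79% → 26.79
  chemistry: 6.95/32.48 = 21.40% → 21.4
  cs: 9.87/32.48 = 30.39% → 30.39
  math: 3.6/32.48 = 11.08% → 11.08
  physics: 3.36/32.48 = 10.34% → 10.34
Step 3: Verify: sum of allocations ≈ 100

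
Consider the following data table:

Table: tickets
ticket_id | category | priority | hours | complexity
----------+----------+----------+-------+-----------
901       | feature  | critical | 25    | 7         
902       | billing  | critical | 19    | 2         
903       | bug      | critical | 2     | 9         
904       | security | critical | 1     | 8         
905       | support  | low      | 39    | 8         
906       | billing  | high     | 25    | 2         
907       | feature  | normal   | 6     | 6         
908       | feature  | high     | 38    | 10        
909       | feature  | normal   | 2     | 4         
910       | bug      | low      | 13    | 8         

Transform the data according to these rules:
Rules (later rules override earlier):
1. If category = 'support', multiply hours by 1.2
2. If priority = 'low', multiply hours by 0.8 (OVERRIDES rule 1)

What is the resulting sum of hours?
159.6

Step 1: Rule 2 takes priority for records with priority = 'low'
  - 2 records: 52 × 0.8 = 41.6
Step 2: Rule 1 applies to remaining records with category = 'support'
  - 0 records: 0 × 1.2 = 0.0
Step 3: Other records unchanged: 118
Step 4: Final sum = 41.6 + 0.0 + 118 = 159.6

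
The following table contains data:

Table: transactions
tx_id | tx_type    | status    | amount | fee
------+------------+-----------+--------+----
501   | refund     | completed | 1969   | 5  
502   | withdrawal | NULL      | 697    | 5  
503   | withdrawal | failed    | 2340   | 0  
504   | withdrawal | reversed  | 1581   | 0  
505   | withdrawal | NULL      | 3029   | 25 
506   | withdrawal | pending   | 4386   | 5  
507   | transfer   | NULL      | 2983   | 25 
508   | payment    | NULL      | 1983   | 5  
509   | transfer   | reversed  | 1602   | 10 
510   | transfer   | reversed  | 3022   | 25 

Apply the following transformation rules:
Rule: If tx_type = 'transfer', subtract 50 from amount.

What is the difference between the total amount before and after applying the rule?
150

Step 1: Original sum of amount = 23592
Step 2: 3 records have tx_type = 'transfer'
Step 3: Each affected record changes by -50
Step 4: Total change = 3 × -50 = -150
Step 5: New sum = 23592 + -150 = 23442
Step 6: Difference = |23442 - 23592| = 150
        (Sum decreased by 150)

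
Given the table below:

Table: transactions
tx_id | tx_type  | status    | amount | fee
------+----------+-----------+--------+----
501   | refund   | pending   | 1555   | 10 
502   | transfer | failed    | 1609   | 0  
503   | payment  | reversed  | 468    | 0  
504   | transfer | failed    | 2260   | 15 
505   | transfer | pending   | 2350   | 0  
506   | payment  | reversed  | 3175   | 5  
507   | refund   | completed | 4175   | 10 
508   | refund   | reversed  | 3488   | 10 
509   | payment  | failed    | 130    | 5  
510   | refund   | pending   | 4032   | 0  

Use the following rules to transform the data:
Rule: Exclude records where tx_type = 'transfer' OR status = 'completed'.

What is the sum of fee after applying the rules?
30

Step 1: Find records where tx_type = 'transfer' OR status = 'completed'
Step 2: 4 records match, summing to 25
Step 3: Original sum: 55
Step 4: Remaining sum = 55 - 25 = 30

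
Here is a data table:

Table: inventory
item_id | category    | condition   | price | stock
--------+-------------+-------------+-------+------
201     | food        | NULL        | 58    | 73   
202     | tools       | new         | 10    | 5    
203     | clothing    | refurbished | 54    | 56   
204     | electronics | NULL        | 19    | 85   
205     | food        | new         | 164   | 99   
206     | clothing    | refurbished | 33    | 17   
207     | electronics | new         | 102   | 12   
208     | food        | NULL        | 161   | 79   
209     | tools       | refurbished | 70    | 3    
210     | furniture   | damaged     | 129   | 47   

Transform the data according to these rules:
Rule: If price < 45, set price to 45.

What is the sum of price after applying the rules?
873

Step 1: 3 records have price < 45
Step 2: These records originally summed to 62
Step 3: After setting to minimum: 3 × 45 = 135
Step 4: Unaffected records sum: 738
Step 5: Final sum = 135 + 738 = 873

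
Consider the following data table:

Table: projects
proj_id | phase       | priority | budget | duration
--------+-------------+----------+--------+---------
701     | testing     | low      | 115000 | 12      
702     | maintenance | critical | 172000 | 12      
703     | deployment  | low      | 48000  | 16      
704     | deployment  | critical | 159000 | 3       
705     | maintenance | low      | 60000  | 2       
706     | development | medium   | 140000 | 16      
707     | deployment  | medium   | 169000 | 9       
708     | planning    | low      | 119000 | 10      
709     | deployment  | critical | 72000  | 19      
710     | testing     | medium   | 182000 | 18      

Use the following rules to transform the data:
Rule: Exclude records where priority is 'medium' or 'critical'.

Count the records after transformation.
4

Step 1: Count records to exclude
  - 3 (medium) + 3 (critical) = 6 records
Step 2: Total records: 10
Step 3: Remaining = 10 - 6 = 4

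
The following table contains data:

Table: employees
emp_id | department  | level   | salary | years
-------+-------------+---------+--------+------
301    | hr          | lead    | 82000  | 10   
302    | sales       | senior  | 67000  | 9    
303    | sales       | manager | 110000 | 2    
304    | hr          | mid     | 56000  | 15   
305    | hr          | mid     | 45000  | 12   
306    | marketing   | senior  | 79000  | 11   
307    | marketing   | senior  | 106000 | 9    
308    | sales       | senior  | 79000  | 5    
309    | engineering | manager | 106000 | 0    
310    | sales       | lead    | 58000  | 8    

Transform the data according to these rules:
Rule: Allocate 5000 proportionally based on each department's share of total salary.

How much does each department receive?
engineering: 672.59, hr: 1161.17, marketing: 1173.86, sales: 1992.39

Step 1: Calculate total salary = 788000
Step 2: Calculate each department's proportion:
  engineering: 106000/788000 = 13.45% → 672.59
  hr: 183000/788000 = 23.22% → 1161.17
  marketing: 185000/788000 = 23.48% → 1173.86
  sales: 314000/788000 = 39.85% → 1992.39
Step 3: Verify: sum of allocations ≈ 5000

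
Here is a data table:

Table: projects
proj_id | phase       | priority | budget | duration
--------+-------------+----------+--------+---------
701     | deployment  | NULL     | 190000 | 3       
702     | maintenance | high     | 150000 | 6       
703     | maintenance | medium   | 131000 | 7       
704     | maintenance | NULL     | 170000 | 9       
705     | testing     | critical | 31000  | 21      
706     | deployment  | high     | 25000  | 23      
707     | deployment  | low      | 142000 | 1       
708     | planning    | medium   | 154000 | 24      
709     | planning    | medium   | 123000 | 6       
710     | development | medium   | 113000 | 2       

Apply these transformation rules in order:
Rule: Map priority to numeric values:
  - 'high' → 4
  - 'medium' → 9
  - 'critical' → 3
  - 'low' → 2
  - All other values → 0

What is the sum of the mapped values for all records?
49

Step 1: Apply mapping to each record
Step 2: Count by status:
  'high': 2 records × 4 = 8
  'medium': 4 records × 9 = 36
  'critical': 1 records × 3 = 3
  'low': 1 records × 2 = 2
Step 3: Sum all mapped values = 49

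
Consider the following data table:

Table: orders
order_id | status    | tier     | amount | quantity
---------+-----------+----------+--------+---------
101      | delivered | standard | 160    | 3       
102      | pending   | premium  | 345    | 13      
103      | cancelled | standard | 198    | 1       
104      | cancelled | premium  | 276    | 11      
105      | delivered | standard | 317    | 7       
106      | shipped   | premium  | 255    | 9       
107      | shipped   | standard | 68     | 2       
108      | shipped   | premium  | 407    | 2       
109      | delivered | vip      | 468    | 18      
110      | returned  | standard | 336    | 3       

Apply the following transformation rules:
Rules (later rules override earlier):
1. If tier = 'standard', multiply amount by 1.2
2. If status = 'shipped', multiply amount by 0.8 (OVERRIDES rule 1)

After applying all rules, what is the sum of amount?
2886.2

Step 1: Rule 2 takes priority for records with status = 'shipped'
  - 3 records: 730 × 0.8 = 584.0
Step 2: Rule 1 applies to remaining records with tier = 'standard'
  - 4 records: 1011 × 1.2 = 1213.2
Step 3: Other records unchanged: 1089
Step 4: Final sum = 584.0 + 1213.2 + 1089 = 2886.2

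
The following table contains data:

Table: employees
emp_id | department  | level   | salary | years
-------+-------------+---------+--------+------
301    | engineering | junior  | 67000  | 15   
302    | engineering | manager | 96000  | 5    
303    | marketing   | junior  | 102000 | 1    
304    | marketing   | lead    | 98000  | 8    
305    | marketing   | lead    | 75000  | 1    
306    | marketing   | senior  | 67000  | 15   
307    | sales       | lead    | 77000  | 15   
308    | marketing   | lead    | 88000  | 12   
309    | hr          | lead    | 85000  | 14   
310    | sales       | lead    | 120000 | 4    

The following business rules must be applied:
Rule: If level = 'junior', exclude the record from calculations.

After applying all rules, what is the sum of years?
74

Step 1: Identify records where level = 'junior'
Step 2: The excluded records sum to 16
Step 3: Original total years = 90
Step 4: Remaining total = 90 - 16 = 74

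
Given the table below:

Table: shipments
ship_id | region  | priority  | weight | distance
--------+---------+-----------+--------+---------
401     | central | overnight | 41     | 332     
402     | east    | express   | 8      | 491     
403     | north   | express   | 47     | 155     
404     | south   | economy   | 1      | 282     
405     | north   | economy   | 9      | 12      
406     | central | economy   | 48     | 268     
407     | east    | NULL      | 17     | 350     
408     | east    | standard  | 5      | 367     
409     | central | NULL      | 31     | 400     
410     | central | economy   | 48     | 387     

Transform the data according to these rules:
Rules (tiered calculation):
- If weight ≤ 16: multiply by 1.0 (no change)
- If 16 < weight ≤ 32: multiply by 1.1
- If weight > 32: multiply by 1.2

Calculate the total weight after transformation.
296.6

Step 1: Tier 1 (weight ≤ 16): 4 records, sum = 23 × 1.0 = 23.0
Step 2: Tier 2 (16 < weight ≤ 32): 2 records, sum = 48 × 1.1 = 52.8
Step 3: Tier 3 (weight > 32): 4 records, sum = 184 × 1.2 = 220.8
Step 4: Final sum = 23.0 + 52.8 + 220.8 = 296.6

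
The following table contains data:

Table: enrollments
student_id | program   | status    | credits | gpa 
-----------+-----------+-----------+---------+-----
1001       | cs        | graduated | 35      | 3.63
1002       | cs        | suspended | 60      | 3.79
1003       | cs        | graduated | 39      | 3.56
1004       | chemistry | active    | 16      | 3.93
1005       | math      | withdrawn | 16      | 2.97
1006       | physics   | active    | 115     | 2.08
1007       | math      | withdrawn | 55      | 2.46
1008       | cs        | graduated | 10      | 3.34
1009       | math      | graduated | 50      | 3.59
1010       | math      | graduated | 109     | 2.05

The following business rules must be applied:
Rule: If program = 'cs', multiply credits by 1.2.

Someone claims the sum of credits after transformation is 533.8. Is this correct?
Yes, the result is correct.

Step 1: Calculate the correct sum after transformation
Step 2: Apply multiplier 1.2 to records where program = 'cs'
Step 3: Correct result = 533.8
Step 4: Claimed result = 533.8
Step 5: 533.8 = 533.8 ✓
Conclusion: The claimed result is correct.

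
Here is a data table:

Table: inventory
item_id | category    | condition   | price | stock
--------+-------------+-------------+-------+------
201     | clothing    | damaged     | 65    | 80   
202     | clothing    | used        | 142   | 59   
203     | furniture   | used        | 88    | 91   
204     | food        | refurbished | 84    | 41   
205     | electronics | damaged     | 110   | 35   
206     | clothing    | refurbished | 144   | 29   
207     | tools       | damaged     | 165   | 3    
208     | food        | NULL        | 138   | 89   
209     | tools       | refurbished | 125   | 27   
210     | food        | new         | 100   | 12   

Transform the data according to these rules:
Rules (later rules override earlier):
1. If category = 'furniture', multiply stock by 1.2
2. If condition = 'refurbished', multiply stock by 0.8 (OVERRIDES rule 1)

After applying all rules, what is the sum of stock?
464.8

Step 1: Rule 2 takes priority for records with condition = 'refurbished'
  - 3 records: 97 × 0.8 = 77.6
Step 2: Rule 1 applies to remaining records with category = 'furniture'
  - 1 records: 91 × 1.2 = 109.2
Step 3: Other records unchanged: 278
Step 4: Final sum = 77.6 + 109.2 + 278 = 464.8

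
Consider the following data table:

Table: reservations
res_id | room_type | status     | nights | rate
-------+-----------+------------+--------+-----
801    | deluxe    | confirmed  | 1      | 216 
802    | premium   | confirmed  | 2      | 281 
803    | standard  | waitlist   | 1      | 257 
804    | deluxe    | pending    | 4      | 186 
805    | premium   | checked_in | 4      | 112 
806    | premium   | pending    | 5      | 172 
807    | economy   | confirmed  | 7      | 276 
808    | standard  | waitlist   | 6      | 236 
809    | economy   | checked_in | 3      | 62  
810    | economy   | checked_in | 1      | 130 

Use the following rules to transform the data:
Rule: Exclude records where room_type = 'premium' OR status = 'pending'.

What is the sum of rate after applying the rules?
1177

Step 1: Find records where room_type = 'premium' OR status = 'pending'
Step 2: 4 records match, summing to 751
Step 3: Original sum: 1928
Step 4: Remaining sum = 1928 - 751 = 1177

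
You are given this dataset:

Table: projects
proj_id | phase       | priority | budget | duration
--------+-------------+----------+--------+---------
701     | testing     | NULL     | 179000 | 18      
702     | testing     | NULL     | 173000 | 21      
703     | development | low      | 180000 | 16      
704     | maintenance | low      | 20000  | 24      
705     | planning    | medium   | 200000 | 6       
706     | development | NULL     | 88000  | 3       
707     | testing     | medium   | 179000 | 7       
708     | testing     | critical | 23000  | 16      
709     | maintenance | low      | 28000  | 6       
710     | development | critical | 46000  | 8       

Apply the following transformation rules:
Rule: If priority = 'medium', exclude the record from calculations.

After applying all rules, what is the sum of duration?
112

Step 1: Identify records where priority = 'medium'
Step 2: The excluded records sum to 13
Step 3: Original total duration = 125
Step 4: Remaining total = 125 - 13 = 112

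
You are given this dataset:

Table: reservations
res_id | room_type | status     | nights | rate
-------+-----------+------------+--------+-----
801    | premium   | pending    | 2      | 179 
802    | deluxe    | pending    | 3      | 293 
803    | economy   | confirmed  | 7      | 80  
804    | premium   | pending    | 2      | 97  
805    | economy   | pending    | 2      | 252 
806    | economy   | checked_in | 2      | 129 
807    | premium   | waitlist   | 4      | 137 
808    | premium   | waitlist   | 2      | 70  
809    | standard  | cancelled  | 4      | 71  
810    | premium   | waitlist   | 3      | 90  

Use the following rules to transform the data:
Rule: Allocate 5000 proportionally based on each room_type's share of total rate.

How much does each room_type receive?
deluxe: 1047.93, economy: 1648.78, premium: 2049.36, standard: 253.93

Step 1: Calculate total rate = 1398
Step 2: Calculate each room_type's proportion:
  deluxe: 293/1398 = 20.96% → 1047.93
  economy: 461/1398 = 32.98% → 1648.78
  premium: 573/1398 = 40.99% → 2049.36
  standard: 71/1398 = 5.08% → 253.93
Step 3: Verify: sum of allocations ≈ 5000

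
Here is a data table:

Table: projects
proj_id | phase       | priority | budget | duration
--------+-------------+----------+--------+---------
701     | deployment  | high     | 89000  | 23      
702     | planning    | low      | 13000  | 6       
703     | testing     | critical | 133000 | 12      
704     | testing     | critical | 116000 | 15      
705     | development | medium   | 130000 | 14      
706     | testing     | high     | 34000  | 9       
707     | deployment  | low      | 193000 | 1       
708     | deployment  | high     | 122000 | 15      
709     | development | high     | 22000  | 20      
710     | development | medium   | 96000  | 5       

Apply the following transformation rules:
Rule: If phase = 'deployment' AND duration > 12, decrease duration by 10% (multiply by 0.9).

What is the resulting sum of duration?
116.2

Step 1: Find records where phase = 'deployment' AND duration > 12
Step 2: 2 records match, summing to 38
Step 3: After multiplier: 38 × 0.9 = 34.2
Step 4: Unaffected records sum: 82
Step 5: Final sum = 34.2 + 82 = 116.2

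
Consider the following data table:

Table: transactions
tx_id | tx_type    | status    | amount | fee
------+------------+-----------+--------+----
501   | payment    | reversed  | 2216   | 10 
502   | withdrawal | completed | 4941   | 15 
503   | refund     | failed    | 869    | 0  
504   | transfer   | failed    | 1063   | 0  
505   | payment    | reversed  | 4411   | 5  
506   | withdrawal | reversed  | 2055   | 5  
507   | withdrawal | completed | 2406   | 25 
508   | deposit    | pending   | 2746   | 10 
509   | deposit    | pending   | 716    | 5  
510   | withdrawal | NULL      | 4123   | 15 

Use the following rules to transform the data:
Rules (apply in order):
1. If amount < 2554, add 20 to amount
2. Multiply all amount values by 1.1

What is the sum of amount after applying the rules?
28232.6

Step 1: Apply Rule 1 - Add 20 to records with amount < 2554
  - 6 records affected: 9325 + (6 × 20) = 9445
  - Unaffected records: 16221
  - Sum after Rule 1: 25666
Step 2: Apply Rule 2 - Multiply all by 1.1
  - 25666 × 1.1 = 28232.6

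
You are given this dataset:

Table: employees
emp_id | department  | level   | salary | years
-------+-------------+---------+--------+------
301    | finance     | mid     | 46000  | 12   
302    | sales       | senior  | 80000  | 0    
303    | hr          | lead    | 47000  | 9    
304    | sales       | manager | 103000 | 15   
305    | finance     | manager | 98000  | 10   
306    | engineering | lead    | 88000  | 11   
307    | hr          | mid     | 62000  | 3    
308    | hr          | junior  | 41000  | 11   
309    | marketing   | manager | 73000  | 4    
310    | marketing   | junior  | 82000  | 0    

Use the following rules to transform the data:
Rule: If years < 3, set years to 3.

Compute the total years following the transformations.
81

Step 1: 2 records have years < 3
Step 2: These records originally summed to 0
Step 3: After setting to minimum: 2 × 3 = 6
Step 4: Unaffected records sum: 75
Step 5: Final sum = 6 + 75 = 81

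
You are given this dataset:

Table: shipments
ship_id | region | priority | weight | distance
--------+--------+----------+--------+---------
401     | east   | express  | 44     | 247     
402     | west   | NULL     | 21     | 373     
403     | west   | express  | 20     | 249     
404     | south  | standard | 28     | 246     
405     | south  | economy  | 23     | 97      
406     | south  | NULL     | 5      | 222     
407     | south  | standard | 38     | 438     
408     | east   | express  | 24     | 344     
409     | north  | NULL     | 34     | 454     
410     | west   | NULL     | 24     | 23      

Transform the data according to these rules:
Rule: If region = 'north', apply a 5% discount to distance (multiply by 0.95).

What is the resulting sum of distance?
2670.3

Step 1: Records with region = 'north' have total distance = 454
Step 2: Apply multiplier: 454 × 0.95 = 431.3
Step 3: Other records total: 2239
Step 4: Final sum = 431.3 + 2239 = 2670.3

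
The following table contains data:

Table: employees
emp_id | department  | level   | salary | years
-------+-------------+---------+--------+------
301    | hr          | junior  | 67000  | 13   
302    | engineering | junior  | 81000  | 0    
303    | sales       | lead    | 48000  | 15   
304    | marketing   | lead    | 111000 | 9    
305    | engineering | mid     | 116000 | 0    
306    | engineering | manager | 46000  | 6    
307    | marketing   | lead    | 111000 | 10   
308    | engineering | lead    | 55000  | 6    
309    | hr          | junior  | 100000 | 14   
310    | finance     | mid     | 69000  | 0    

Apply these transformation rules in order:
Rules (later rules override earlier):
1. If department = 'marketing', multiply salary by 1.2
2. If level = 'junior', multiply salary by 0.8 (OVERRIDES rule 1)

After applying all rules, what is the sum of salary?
798800.0

Step 1: Rule 2 takes priority for records with level = 'junior'
  - 3 records: 248000 × 0.8 = 198400.0
Step 2: Rule 1 applies to remaining records with department = 'marketing'
  - 2 records: 222000 × 1.2 = 266400.0
Step 3: Other records unchanged: 334000
Step 4: Final sum = 198400.0 + 266400.0 + 334000 = 798800.0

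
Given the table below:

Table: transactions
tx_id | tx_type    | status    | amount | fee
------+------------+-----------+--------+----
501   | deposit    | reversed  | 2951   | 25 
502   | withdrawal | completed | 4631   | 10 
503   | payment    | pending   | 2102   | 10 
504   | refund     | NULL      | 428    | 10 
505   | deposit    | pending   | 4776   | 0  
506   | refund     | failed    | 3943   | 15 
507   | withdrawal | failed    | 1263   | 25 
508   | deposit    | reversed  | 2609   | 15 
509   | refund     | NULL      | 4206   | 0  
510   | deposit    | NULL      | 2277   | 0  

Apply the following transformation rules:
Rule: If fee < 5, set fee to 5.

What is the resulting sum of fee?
125

Step 1: 3 records have fee < 5
Step 2: These records originally summed to 0
Step 3: After setting to minimum: 3 × 5 = 15
Step 4: Unaffected records sum: 110
Step 5: Final sum = 15 + 110 = 125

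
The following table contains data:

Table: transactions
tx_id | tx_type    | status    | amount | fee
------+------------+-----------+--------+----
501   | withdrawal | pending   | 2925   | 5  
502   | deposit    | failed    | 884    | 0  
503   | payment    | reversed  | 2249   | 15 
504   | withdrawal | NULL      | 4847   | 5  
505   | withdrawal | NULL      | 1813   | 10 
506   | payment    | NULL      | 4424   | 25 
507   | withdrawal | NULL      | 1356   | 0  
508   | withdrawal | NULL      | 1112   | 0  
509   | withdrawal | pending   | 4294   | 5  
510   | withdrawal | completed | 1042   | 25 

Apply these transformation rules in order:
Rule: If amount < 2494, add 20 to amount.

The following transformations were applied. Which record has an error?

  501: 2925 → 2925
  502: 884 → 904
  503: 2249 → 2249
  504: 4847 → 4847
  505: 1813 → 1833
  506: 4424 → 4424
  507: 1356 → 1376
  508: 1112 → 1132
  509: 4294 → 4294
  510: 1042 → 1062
Record 503 has an error. The correct transformed value should be 2269, not 2249.

Step 1: Check each record against the rule
Step 2: Record 503 has amount = 2249
Step 3: Since 2249 < 2494, the bonus should have been applied
Step 4: Correct value = 2269, but claimed value = 2249
Conclusion: Record 503 has the error.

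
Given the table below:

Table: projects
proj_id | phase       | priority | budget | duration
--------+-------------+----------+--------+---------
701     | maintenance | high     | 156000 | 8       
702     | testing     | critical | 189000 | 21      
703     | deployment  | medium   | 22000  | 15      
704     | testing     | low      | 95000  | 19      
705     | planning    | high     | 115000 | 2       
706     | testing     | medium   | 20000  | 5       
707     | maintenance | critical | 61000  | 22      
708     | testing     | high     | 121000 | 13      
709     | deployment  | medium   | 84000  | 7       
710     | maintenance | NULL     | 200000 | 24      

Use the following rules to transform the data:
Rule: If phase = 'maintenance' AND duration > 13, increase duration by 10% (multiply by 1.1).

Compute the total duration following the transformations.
140.6

Step 1: Find records where phase = 'maintenance' AND duration > 13
Step 2: 2 records match, summing to 46
Step 3: After multiplier: 46 × 1.1 = 50.6
Step 4: Unaffected records sum: 90
Step 5: Final sum = 50.6 + 90 = 140.6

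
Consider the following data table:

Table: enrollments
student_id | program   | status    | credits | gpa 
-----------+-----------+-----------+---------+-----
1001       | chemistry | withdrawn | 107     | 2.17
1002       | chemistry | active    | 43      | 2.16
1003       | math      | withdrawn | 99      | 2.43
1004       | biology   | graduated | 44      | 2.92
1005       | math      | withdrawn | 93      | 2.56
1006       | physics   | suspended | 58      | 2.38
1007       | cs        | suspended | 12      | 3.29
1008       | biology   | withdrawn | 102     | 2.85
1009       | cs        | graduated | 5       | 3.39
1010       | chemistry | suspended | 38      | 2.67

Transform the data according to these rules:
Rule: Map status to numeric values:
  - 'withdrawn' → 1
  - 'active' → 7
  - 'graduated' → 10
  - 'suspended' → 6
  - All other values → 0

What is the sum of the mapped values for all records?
49

Step 1: Apply mapping to each record
Step 2: Count by status:
  'withdrawn': 4 records × 1 = 4
  'active': 1 records × 7 = 7
  'graduated': 2 records × 10 = 20
  'suspended': 3 records × 6 = 18
Step 3: Sum all mapped values = 49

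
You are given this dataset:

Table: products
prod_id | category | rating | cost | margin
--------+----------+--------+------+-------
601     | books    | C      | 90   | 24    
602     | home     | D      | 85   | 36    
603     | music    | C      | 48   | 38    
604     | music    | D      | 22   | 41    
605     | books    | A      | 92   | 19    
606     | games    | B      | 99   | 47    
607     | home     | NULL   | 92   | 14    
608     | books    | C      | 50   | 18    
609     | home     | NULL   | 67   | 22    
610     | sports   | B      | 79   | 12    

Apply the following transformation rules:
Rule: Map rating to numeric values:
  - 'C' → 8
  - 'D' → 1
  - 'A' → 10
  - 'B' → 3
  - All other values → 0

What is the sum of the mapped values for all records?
42

Step 1: Apply mapping to each record
Step 2: Count by status:
  'C': 3 records × 8 = 24
  'D': 2 records × 1 = 2
  'A': 1 records × 10 = 10
  'B': 2 records × 3 = 6
Step 3: Sum all mapped values = 42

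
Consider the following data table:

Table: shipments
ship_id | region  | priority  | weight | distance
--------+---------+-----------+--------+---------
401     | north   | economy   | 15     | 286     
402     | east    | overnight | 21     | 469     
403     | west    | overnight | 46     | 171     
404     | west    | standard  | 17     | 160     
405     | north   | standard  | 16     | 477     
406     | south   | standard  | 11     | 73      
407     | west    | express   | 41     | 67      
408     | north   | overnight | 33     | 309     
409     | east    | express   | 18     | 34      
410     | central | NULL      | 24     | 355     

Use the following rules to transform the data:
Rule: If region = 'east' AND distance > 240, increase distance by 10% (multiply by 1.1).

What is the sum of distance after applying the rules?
2447.9

Step 1: Find records where region = 'east' AND distance > 240
Step 2: 1 records match, summing to 469
Step 3: After multiplier: 469 × 1.1 = 515.9
Step 4: Unaffected records sum: 1932
Step 5: Final sum = 515.9 + 1932 = 2447.9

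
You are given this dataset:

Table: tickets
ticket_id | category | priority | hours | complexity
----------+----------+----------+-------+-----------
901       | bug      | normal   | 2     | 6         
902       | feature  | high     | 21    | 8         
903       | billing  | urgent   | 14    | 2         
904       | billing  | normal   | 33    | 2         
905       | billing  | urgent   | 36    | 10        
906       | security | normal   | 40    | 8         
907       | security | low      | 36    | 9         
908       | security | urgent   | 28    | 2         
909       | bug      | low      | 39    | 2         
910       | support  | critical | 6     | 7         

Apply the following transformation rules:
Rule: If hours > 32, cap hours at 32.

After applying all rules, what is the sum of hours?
231

Step 1: 5 records have hours > 32
Step 2: These records originally summed to 184
Step 3: After capping: 5 × 32 = 160
Step 4: Unaffected records sum: 71
Step 5: Final sum = 160 + 71 = 231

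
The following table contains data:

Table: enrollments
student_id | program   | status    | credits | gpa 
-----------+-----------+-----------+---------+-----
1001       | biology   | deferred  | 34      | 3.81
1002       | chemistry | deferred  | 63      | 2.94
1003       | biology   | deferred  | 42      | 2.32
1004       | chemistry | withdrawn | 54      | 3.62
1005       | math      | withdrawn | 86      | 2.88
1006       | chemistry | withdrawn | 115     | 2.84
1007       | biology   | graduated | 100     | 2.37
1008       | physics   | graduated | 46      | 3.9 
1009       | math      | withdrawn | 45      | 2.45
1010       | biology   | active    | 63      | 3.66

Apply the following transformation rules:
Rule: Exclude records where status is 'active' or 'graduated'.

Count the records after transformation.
7

Step 1: Count records to exclude
  - 1 (active) + 2 (graduated) = 3 records
Step 2: Total records: 10
Step 3: Remaining = 10 - 3 = 7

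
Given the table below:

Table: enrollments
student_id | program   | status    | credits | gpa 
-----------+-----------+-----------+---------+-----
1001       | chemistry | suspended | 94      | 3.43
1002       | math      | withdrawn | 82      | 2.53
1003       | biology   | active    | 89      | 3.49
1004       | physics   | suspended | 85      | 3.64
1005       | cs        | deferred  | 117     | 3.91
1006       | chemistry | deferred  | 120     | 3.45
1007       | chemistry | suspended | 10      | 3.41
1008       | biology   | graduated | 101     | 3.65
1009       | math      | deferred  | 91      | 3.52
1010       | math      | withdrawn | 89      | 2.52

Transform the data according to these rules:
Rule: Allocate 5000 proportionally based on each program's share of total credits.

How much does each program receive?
biology: 1082.0, chemistry: 1275.63, cs: 666.29, math: 1492.03, physics: 484.05

Step 1: Calculate total credits = 878
Step 2: Calculate each program's proportion:
  biology: 190/878 = 21.64% → 1082.0
  chemistry: 224/878 = 25.51% → 1275.63
  cs: 117/878 = 13.33% → 666.29
  math: 262/878 = 29.84% → 1492.03
  physics: 85/878 = 9.68% → 484.05
Step 3: Verify: sum of allocations ≈ 5000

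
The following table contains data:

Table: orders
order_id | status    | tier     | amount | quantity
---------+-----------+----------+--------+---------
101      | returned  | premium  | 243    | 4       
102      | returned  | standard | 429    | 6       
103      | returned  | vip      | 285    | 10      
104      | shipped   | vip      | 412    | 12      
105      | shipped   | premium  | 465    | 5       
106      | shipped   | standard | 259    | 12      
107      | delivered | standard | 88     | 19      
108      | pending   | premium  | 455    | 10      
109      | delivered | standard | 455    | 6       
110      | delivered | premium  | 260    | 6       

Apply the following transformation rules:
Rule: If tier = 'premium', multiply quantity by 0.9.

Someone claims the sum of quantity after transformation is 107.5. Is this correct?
No, the correct result is 87.5.

Step 1: Calculate the correct sum after transformation
Step 2: Apply multiplier 0.9 to records where tier = 'premium'
Step 3: Correct result = 87.5
Step 4: Claimed result = 107.5
Step 5: 87.5 ≠ 107.5
Conclusion: The claimed result is incorrect. The correct answer is 87.5.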